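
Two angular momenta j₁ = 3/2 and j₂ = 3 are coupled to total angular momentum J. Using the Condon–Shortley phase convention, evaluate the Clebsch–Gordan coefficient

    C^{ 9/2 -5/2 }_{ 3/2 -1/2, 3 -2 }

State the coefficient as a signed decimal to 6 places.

triangle: 0!·3!·6!/10! = 4320/3628800
(j±m)!: 1!·2!·1!·5!·2!·7! = 2419200
prefactor² = (2J+1)·Δ·N² = 28800
  k=0: +1/(0!·0!·2!·1!·1!·5!) = 1/240
Σ = 1/240  ⇒  CG² = 28800·1/240² = 1/2
CG = +√(1/2) = +0.707107

+0.707107  (= +√(1/2))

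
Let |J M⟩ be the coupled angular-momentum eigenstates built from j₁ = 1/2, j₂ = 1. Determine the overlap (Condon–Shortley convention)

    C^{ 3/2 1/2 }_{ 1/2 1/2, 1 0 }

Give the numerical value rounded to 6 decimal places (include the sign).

+√(2/3) = +0.816497

j₁+j₂−J=0  J+j₁−j₂=1  J−j₁+j₂=2  j₁+j₂+J+1=4
(j₁±m₁, j₂±m₂, J±M) = (1,0,1,1,2,1)
P² = 2/3
sum k=0..0:
  [0] +1/1 = 1
S = 1
C² = P²·S² = 2/3 ; C = +0.816497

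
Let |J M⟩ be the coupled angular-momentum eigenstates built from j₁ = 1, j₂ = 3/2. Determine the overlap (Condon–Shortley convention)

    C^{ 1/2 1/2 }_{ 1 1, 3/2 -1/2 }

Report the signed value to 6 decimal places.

triangle: 2!*0!*1!/4! = 2/24
(j±m)!: 2!*0!*1!*2!*1!*0! = 4
prefactor² = (2J+1)*Δ*N² = 2/3
  k=0: +1/(0!*2!*0!*1!*0!*0!) = 1/2
Σ = 1/2  ⇒  CG² = 2/3*1/2² = 1/6
CG = +√(1/6) = +0.408248

+0.408248  (= +√(1/6))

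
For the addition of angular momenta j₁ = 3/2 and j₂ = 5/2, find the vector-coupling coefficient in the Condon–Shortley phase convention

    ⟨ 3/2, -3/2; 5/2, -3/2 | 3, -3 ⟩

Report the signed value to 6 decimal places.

−√(3/8) ≈ -0.612372

triangle: 1!*2!*4!/8! = 48/40320
(j±m)!: 0!*3!*1!*4!*0!*6! = 103680
prefactor² = (2J+1)*Δ*N² = 864
  k=1: −1/(1!*0!*2!*0!*0!*4!) = -1/48
Σ = -1/48  ⇒  CG² = 864*(-1/48)² = 3/8
CG = −√(3/8) = -0.612372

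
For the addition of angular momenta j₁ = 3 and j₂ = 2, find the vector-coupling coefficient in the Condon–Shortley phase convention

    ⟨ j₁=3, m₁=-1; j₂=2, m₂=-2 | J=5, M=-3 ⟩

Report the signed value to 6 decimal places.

triangle: 0!·6!·4!/11! = 17280/39916800
(j±m)!: 2!·4!·0!·4!·2!·8! = 92897280
prefactor² = (2J+1)·Δ·N² = 442368
  k=0: +1/(0!·0!·4!·0!·2!·4!) = 1/1152
Σ = 1/1152  ⇒  CG² = 442368·1/1152² = 1/3
CG = +√(1/3) = +0.577350

+√(1/3) = +0.577350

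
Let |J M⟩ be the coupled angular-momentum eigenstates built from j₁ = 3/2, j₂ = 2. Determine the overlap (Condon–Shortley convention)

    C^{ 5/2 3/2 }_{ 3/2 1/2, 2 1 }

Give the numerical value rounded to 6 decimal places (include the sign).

−√(1/35) ≈ -0.169031

j₁+j₂−J=1  J+j₁−j₂=2  J−j₁+j₂=3  j₁+j₂+J+1=7
(j₁±m₁, j₂±m₂, J±M) = (2,1,3,1,4,1)
P² = 144/35
sum k=0..1:
  [0] +1/6 = 1/6
  [1] −1/4 = -1/4
S = -1/12
C² = P²·S² = 1/35 ; C = -0.169031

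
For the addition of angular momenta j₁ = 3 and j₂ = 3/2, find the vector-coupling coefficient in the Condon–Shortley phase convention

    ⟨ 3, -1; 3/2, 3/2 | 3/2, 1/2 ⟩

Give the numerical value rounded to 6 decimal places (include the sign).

-0.338062  (= −√(4/35))

j₁+j₂−J=3  J+j₁−j₂=3  J−j₁+j₂=0  j₁+j₂+J+1=7
(j₁±m₁, j₂±m₂, J±M) = (2,4,3,0,2,1)
P² = 576/35
sum k=3..3:
  [3] −1/12 = -1/12
S = -1/12
C² = P²·S² = 4/35 ; C = -0.338062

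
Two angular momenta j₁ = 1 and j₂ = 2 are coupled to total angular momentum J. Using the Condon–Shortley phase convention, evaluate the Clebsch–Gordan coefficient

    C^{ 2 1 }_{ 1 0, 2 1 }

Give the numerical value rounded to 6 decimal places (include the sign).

√[5·1!1!3!/6! · 1!1!3!1!3!1!] = √(3/2)
  +(−1)^0/∏(0,1,1,3,0,0)! = 1/6  (running 1/6)
  +(−1)^1/∏(1,0,0,2,1,1)! = -1/2  (running -1/3)
⟨..|..⟩ = √(3/2)·(-1/3) = -0.408248

-0.408248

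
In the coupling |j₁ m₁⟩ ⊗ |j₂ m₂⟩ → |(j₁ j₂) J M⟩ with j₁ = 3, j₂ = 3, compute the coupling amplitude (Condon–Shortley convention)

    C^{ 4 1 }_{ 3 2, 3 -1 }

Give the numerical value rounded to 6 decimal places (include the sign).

j₁+j₂−J=2  J+j₁−j₂=4  J−j₁+j₂=4  j₁+j₂+J+1=11
(j₁±m₁, j₂±m₂, J±M) = (5,1,2,4,5,3)
P² = 82944/77
sum k=0..1:
  [0] +1/48 = 1/48
  [1] −1/144 = -1/144
S = 1/72
C² = P²·S² = 16/77 ; C = +0.455842

+0.455842  (= +√(16/77))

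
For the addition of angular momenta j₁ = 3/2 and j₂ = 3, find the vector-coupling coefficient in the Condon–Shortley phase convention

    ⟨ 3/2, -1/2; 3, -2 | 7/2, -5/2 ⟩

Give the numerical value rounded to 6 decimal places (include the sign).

+0.377964  (= +√(1/7))

triangle: 1!*2!*5!/9! = 240/362880
(j±m)!: 1!*2!*1!*5!*1!*6! = 172800
prefactor² = (2J+1)*Δ*N² = 6400/7
  k=0: +1/(0!*1!*2!*1!*0!*4!) = 1/48
  k=1: −1/(1!*0!*1!*0!*1!*5!) = -1/120
Σ = 1/80  ⇒  CG² = 6400/7*1/80² = 1/7
CG = +√(1/7) = +0.377964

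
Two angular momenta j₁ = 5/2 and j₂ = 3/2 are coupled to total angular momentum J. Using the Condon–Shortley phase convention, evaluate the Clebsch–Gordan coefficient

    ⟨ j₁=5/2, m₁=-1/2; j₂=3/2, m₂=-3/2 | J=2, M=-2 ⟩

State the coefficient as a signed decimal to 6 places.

j₁+j₂−J=2  J+j₁−j₂=3  J−j₁+j₂=1  j₁+j₂+J+1=7
(j₁±m₁, j₂±m₂, J±M) = (2,3,0,3,0,4)
P² = 144/7
sum k=0..0:
  [0] +1/12 = 1/12
S = 1/12
C² = P²·S² = 1/7 ; C = +0.377964

+√(1/7) ≈ +0.377964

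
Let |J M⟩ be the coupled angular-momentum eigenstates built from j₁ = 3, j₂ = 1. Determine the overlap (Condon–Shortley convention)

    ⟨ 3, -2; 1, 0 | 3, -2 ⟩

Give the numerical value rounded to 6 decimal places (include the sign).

-0.577350  (= −√(1/3))

j₁+j₂−J=1  J+j₁−j₂=5  J−j₁+j₂=1  j₁+j₂+J+1=8
(j₁±m₁, j₂±m₂, J±M) = (1,5,1,1,1,5)
P² = 300
sum k=0..1:
  [0] +1/120 = 1/120
  [1] −1/24 = -1/24
S = -1/30
C² = P²·S² = 1/3 ; C = -0.577350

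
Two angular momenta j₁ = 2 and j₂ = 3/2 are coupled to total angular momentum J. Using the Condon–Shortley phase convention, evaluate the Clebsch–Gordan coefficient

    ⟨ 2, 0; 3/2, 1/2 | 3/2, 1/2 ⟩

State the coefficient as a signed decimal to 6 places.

-0.447214  (= −√(1/5))

√[4·2!2!1!/6! · 2!2!2!1!2!1!] = √(16/45)
  +(−1)^1/∏(1,1,1,1,1,0)! = -1  (running -1)
  +(−1)^2/∏(2,0,0,0,2,1)! = 1/4  (running -3/4)
⟨..|..⟩ = √(16/45)·(-3/4) = -0.447214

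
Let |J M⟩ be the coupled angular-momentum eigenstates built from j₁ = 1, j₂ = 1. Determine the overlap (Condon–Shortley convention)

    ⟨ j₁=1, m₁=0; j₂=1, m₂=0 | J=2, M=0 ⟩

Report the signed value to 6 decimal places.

triangle: 0!*2!*2!/5! = 4/120
(j±m)!: 1!*1!*1!*1!*2!*2! = 4
prefactor² = (2J+1)*Δ*N² = 2/3
  k=0: +1/(0!*0!*1!*1!*1!*1!) = 1
Σ = 1  ⇒  CG² = 2/3*1² = 2/3
CG = +√(2/3) = +0.816497

+√(2/3) = +0.816497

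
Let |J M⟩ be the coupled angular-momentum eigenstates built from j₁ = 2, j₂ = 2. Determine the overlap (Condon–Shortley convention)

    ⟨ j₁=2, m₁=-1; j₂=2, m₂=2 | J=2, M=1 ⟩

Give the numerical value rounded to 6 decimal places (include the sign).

+√(3/7) ≈ +0.654654

√[5·2!2!2!/7! · 1!3!4!0!3!1!] = √(48/7)
  +(−1)^2/∏(2,0,1,2,1,0)! = 1/4  (running 1/4)
⟨..|..⟩ = √(48/7)·(1/4) = +0.654654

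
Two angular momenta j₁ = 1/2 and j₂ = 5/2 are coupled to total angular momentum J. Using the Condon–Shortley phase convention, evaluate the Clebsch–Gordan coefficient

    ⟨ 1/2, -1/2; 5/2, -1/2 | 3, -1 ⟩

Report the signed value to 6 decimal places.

j₁+j₂−J=0  J+j₁−j₂=1  J−j₁+j₂=5  j₁+j₂+J+1=7
(j₁±m₁, j₂±m₂, J±M) = (0,1,2,3,2,4)
P² = 96
sum k=0..0:
  [0] +1/12 = 1/12
S = 1/12
C² = P²·S² = 2/3 ; C = +0.816497

+0.816497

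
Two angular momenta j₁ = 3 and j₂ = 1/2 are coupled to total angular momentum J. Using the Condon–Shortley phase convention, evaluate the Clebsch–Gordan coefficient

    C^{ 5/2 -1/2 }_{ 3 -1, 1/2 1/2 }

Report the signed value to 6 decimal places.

j₁+j₂−J=1  J+j₁−j₂=5  J−j₁+j₂=0  j₁+j₂+J+1=7
(j₁±m₁, j₂±m₂, J±M) = (2,4,1,0,2,3)
P² = 576/7
sum k=1..1:
  [1] −1/12 = -1/12
S = -1/12
C² = P²·S² = 4/7 ; C = -0.755929

−√(4/7) ≈ -0.755929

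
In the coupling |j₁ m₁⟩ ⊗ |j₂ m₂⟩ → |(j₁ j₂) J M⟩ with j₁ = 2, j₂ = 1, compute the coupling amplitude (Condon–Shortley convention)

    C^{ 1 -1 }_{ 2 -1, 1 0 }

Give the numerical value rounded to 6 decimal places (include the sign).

-0.547723

√[3·2!2!0!/5! · 1!3!1!1!0!2!] = √(6/5)
  +(−1)^1/∏(1,1,2,0,0,0)! = -1/2  (running -1/2)
⟨..|..⟩ = √(6/5)·(-1/2) = -0.547723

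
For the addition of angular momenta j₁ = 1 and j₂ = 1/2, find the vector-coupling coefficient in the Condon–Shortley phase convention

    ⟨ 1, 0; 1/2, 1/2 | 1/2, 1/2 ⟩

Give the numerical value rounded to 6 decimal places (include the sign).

triangle: 1!×1!×0!/3! = 1/6
(j±m)!: 1!×1!×1!×0!×1!×0! = 1
prefactor² = (2J+1)×Δ×N² = 1/3
  k=1: −1/(1!×0!×0!×0!×1!×0!) = -1
Σ = -1  ⇒  CG² = 1/3×(-1)² = 1/3
CG = −√(1/3) = -0.577350

−√(1/3) = -0.577350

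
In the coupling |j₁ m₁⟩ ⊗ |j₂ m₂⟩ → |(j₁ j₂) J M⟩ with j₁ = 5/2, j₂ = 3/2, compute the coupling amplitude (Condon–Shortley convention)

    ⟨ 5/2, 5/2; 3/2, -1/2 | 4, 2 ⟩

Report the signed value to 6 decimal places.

triangle: 0!×5!×3!/9! = 720/362880
(j±m)!: 5!×0!×1!×2!×6!×2! = 345600
prefactor² = (2J+1)×Δ×N² = 43200/7
  k=0: +1/(0!×0!×0!×1!×5!×2!) = 1/240
Σ = 1/240  ⇒  CG² = 43200/7×1/240² = 3/28
CG = +√(3/28) = +0.327327

+√(3/28) ≈ +0.327327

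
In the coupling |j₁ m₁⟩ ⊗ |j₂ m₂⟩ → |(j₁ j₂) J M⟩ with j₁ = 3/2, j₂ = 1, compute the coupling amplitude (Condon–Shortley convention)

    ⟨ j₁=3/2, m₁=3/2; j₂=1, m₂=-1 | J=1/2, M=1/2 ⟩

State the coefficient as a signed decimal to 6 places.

j₁+j₂−J=2  J+j₁−j₂=1  J−j₁+j₂=0  j₁+j₂+J+1=4
(j₁±m₁, j₂±m₂, J±M) = (3,0,0,2,1,0)
P² = 2
sum k=0..0:
  [0] +1/2 = 1/2
S = 1/2
C² = P²·S² = 1/2 ; C = +0.707107

+0.707107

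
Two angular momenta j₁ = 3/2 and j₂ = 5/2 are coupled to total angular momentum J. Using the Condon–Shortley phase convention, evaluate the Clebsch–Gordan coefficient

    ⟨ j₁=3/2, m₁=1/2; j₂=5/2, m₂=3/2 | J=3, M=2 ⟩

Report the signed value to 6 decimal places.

-0.288675  (= −√(1/12))

j₁+j₂−J=1  J+j₁−j₂=2  J−j₁+j₂=4  j₁+j₂+J+1=8
(j₁±m₁, j₂±m₂, J±M) = (2,1,4,1,5,1)
P² = 48
sum k=0..1:
  [0] +1/24 = 1/24
  [1] −1/12 = -1/12
S = -1/24
C² = P²·S² = 1/12 ; C = -0.288675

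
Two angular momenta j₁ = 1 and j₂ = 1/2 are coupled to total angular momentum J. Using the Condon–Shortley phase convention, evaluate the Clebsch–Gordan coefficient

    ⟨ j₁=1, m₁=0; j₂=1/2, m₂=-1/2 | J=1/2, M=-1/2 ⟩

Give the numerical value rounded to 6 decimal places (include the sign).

+0.577350  (= +√(1/3))

√[2·1!1!0!/3! · 1!1!0!1!0!1!] = √(1/3)
  +(−1)^0/∏(0,1,1,0,0,0)! = 1  (running 1)
⟨..|..⟩ = √(1/3)·(1) = +0.577350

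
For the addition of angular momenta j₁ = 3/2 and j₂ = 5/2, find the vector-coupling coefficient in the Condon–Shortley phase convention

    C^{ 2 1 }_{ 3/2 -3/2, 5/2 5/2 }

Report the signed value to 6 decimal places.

+0.597614

j₁+j₂−J=2  J+j₁−j₂=1  J−j₁+j₂=3  j₁+j₂+J+1=7
(j₁±m₁, j₂±m₂, J±M) = (0,3,5,0,3,1)
P² = 360/7
sum k=2..2:
  [2] +1/12 = 1/12
S = 1/12
C² = P²·S² = 5/14 ; C = +0.597614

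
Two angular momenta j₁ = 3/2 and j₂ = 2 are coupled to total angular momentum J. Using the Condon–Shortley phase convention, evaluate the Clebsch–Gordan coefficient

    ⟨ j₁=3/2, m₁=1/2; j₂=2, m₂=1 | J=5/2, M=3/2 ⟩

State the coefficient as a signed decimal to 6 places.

-0.169031

√[6·1!2!3!/7! · 2!1!3!1!4!1!] = √(144/35)
  +(−1)^0/∏(0,1,1,3,1,0)! = 1/6  (running 1/6)
  +(−1)^1/∏(1,0,0,2,2,1)! = -1/4  (running -1/12)
⟨..|..⟩ = √(144/35)·(-1/12) = -0.169031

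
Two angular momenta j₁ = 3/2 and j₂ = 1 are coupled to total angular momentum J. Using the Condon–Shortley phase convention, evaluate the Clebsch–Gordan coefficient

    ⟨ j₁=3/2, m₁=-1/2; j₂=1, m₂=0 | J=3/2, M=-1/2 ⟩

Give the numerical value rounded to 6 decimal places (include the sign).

√[4·1!2!1!/5! · 1!2!1!1!1!2!] = √(4/15)
  +(−1)^0/∏(0,1,2,1,0,0)! = 1/2  (running 1/2)
  +(−1)^1/∏(1,0,1,0,1,1)! = -1  (running -1/2)
⟨..|..⟩ = √(4/15)·(-1/2) = -0.258199

-0.258199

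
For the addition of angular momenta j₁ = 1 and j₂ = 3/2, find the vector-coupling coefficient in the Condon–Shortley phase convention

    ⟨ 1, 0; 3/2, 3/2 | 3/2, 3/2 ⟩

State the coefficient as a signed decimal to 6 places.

−√(3/5) = -0.774597

triangle: 1!*1!*2!/5! = 2/120
(j±m)!: 1!*1!*3!*0!*3!*0! = 36
prefactor² = (2J+1)*Δ*N² = 12/5
  k=1: −1/(1!*0!*0!*2!*1!*0!) = -1/2
Σ = -1/2  ⇒  CG² = 12/5*(-1/2)² = 3/5
CG = −√(3/5) = -0.774597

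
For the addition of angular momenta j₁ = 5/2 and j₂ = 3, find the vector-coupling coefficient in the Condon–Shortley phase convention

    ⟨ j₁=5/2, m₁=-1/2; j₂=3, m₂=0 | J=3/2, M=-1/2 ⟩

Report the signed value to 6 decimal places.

√[4·4!1!2!/8! · 2!3!3!3!1!2!] = √(144/35)
  +(−1)^2/∏(2,2,1,1,0,1)! = 1/4  (running 1/4)
  +(−1)^3/∏(3,1,0,0,1,2)! = -1/12  (running 1/6)
⟨..|..⟩ = √(144/35)·(1/6) = +0.338062

+√(4/35) ≈ +0.338062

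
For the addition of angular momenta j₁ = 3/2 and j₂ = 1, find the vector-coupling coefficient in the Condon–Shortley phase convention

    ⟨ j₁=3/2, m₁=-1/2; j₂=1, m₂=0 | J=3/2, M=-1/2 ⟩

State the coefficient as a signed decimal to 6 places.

triangle: 1!·2!·1!/5! = 2/120
(j±m)!: 1!·2!·1!·1!·1!·2! = 4
prefactor² = (2J+1)·Δ·N² = 4/15
  k=0: +1/(0!·1!·2!·1!·0!·0!) = 1/2
  k=1: −1/(1!·0!·1!·0!·1!·1!) = -1
Σ = -1/2  ⇒  CG² = 4/15·(-1/2)² = 1/15
CG = −√(1/15) = -0.258199

−√(1/15) ≈ -0.258199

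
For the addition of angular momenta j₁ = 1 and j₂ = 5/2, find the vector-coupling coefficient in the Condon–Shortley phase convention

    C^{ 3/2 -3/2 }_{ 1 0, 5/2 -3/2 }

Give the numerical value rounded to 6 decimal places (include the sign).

triangle: 2!·0!·3!/6! = 12/720
(j±m)!: 1!·1!·1!·4!·0!·3! = 144
prefactor² = (2J+1)·Δ·N² = 48/5
  k=1: −1/(1!·1!·0!·0!·0!·3!) = -1/6
Σ = -1/6  ⇒  CG² = 48/5·(-1/6)² = 4/15
CG = −√(4/15) = -0.516398

-0.516398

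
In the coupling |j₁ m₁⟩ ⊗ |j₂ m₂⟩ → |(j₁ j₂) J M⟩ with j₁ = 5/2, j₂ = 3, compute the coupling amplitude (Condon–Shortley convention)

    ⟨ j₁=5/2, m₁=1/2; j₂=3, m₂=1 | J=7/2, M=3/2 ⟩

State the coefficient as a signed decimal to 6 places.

√[8·2!3!4!/10! · 3!2!4!2!5!2!] = √(3072/35)
  +(−1)^0/∏(0,2,2,4,1,0)! = 1/96  (running 1/96)
  +(−1)^1/∏(1,1,1,3,2,1)! = -1/12  (running -7/96)
  +(−1)^2/∏(2,0,0,2,3,2)! = 1/48  (running -5/96)
⟨..|..⟩ = √(3072/35)·(-5/96) = -0.487950

−√(5/21) ≈ -0.487950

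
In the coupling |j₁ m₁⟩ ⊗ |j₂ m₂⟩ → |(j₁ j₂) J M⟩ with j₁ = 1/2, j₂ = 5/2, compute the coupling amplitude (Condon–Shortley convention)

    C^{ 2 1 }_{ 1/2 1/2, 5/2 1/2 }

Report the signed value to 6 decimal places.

triangle: 1!×0!×4!/6! = 24/720
(j±m)!: 1!×0!×3!×2!×3!×1! = 72
prefactor² = (2J+1)×Δ×N² = 12
  k=0: +1/(0!×1!×0!×3!×0!×1!) = 1/6
Σ = 1/6  ⇒  CG² = 12×1/6² = 1/3
CG = +√(1/3) = +0.577350

+0.577350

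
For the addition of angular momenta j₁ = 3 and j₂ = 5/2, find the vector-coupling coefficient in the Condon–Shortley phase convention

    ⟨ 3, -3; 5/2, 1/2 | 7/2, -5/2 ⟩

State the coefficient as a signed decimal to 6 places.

+√(3/7) ≈ +0.654654

√[8·2!4!3!/10! · 0!6!3!2!1!6!] = √(27648/7)
  +(−1)^2/∏(2,0,4,1,0,2)! = 1/96  (running 1/96)
⟨..|..⟩ = √(27648/7)·(1/96) = +0.654654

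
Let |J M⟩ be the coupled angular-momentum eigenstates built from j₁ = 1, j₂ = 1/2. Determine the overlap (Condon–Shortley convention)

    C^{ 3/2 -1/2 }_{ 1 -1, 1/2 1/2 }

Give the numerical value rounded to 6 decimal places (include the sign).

+√(1/3) = +0.577350

j₁+j₂−J=0  J+j₁−j₂=2  J−j₁+j₂=1  j₁+j₂+J+1=4
(j₁±m₁, j₂±m₂, J±M) = (0,2,1,0,1,2)
P² = 4/3
sum k=0..0:
  [0] +1/2 = 1/2
S = 1/2
C² = P²·S² = 1/3 ; C = +0.577350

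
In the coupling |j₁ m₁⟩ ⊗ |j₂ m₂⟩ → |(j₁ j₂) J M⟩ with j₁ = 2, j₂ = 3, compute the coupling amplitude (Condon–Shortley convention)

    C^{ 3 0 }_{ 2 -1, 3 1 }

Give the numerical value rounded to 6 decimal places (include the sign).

triangle: 2!·2!·4!/9! = 96/362880
(j±m)!: 1!·3!·4!·2!·3!·3! = 10368
prefactor² = (2J+1)·Δ·N² = 96/5
  k=1: −1/(1!·1!·2!·3!·0!·1!) = -1/12
  k=2: +1/(2!·0!·1!·2!·1!·2!) = 1/8
Σ = 1/24  ⇒  CG² = 96/5·1/24² = 1/30
CG = +√(1/30) = +0.182574

+0.182574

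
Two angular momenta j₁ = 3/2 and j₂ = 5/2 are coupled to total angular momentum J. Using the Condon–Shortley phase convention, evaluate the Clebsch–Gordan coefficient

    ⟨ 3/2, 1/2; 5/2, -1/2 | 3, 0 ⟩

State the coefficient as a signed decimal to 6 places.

+0.447214

triangle: 1!·2!·4!/8! = 48/40320
(j±m)!: 2!·1!·2!·3!·3!·3! = 864
prefactor² = (2J+1)·Δ·N² = 36/5
  k=0: +1/(0!·1!·1!·2!·1!·2!) = 1/4
  k=1: −1/(1!·0!·0!·1!·2!·3!) = -1/12
Σ = 1/6  ⇒  CG² = 36/5·1/6² = 1/5
CG = +√(1/5) = +0.447214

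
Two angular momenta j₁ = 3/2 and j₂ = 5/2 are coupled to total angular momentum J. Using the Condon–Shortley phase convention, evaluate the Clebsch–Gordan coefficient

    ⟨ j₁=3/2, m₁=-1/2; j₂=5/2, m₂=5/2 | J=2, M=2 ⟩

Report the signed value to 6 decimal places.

j₁+j₂−J=2  J+j₁−j₂=1  J−j₁+j₂=3  j₁+j₂+J+1=7
(j₁±m₁, j₂±m₂, J±M) = (1,2,5,0,4,0)
P² = 480/7
sum k=2..2:
  [2] +1/12 = 1/12
S = 1/12
C² = P²·S² = 10/21 ; C = +0.690066

+√(10/21) ≈ +0.690066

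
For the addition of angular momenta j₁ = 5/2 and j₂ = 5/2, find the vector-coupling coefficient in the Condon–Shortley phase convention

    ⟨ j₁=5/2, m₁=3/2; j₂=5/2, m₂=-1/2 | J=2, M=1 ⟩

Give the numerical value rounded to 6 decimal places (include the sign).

-0.377964

√[5·3!2!2!/8! · 4!1!2!3!3!1!] = √(36/7)
  +(−1)^0/∏(0,3,1,2,1,0)! = 1/12  (running 1/12)
  +(−1)^1/∏(1,2,0,1,2,1)! = -1/4  (running -1/6)
⟨..|..⟩ = √(36/7)·(-1/6) = -0.377964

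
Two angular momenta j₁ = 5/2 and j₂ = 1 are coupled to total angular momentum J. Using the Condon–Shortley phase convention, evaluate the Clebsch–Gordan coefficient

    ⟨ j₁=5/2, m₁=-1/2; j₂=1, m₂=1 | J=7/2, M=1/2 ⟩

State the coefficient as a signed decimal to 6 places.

+0.534522

j₁+j₂−J=0  J+j₁−j₂=5  J−j₁+j₂=2  j₁+j₂+J+1=8
(j₁±m₁, j₂±m₂, J±M) = (2,3,2,0,4,3)
P² = 1152/7
sum k=0..0:
  [0] +1/24 = 1/24
S = 1/24
C² = P²·S² = 2/7 ; C = +0.534522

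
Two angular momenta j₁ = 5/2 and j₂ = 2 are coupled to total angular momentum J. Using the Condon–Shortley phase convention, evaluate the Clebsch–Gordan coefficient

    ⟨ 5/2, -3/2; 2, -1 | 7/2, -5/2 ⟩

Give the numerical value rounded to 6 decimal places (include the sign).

triangle: 1!*4!*3!/9! = 144/362880
(j±m)!: 1!*4!*1!*3!*1!*6! = 103680
prefactor² = (2J+1)*Δ*N² = 2304/7
  k=0: +1/(0!*1!*4!*1!*0!*2!) = 1/48
  k=1: −1/(1!*0!*3!*0!*1!*3!) = -1/36
Σ = -1/144  ⇒  CG² = 2304/7*(-1/144)² = 1/63
CG = −√(1/63) = -0.125988

-0.125988  (= −√(1/63))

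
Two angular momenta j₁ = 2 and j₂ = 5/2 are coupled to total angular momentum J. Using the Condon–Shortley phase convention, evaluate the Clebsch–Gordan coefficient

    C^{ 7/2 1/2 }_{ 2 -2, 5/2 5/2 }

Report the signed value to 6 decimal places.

j₁+j₂−J=1  J+j₁−j₂=3  J−j₁+j₂=4  j₁+j₂+J+1=9
(j₁±m₁, j₂±m₂, J±M) = (0,4,5,0,4,3)
P² = 9216/7
sum k=1..1:
  [1] −1/144 = -1/144
S = -1/144
C² = P²·S² = 4/63 ; C = -0.251976

-0.251976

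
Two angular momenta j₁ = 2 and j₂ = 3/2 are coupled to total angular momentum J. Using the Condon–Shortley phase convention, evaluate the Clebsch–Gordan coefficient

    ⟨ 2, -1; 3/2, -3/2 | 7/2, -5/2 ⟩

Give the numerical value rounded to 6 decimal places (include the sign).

√[8·0!4!3!/8! · 1!3!0!3!1!6!] = √(5184/7)
  +(−1)^0/∏(0,0,3,0,1,3)! = 1/36  (running 1/36)
⟨..|..⟩ = √(5184/7)·(1/36) = +0.755929

+√(4/7) ≈ +0.755929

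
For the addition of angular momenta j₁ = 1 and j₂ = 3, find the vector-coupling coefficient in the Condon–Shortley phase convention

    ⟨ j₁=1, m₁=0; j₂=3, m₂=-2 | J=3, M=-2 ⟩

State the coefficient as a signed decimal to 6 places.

√[7·1!1!5!/8! · 1!1!1!5!1!5!] = √(300)
  +(−1)^0/∏(0,1,1,1,0,4)! = 1/24  (running 1/24)
  +(−1)^1/∏(1,0,0,0,1,5)! = -1/120  (running 1/30)
⟨..|..⟩ = √(300)·(1/30) = +0.577350

+0.577350  (= +√(1/3))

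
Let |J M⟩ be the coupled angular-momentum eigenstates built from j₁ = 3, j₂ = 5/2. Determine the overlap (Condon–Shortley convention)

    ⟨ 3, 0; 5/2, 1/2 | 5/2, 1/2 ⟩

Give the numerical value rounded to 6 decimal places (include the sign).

+0.276026  (= +√(8/105))

j₁+j₂−J=3  J+j₁−j₂=3  J−j₁+j₂=2  j₁+j₂+J+1=9
(j₁±m₁, j₂±m₂, J±M) = (3,3,3,2,3,2)
P² = 216/35
sum k=1..3:
  [1] −1/8 = -1/8
  [2] +1/4 = 1/4
  [3] −1/72 = -1/72
S = 1/9
C² = P²·S² = 8/105 ; C = +0.276026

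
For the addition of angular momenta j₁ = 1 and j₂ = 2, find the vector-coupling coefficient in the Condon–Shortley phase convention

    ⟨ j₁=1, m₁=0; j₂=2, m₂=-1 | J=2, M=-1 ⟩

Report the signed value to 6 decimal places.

triangle: 1!*1!*3!/6! = 6/720
(j±m)!: 1!*1!*1!*3!*1!*3! = 36
prefactor² = (2J+1)*Δ*N² = 3/2
  k=0: +1/(0!*1!*1!*1!*0!*2!) = 1/2
  k=1: −1/(1!*0!*0!*0!*1!*3!) = -1/6
Σ = 1/3  ⇒  CG² = 3/2*1/3² = 1/6
CG = +√(1/6) = +0.408248

+0.408248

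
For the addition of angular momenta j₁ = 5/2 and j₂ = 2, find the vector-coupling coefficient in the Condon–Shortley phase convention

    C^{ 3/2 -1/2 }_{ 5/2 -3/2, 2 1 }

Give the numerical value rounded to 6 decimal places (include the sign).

+0.138013

√[4·3!2!1!/7! · 1!4!3!1!1!2!] = √(96/35)
  +(−1)^2/∏(2,1,2,1,0,0)! = 1/4  (running 1/4)
  +(−1)^3/∏(3,0,1,0,1,1)! = -1/6  (running 1/12)
⟨..|..⟩ = √(96/35)·(1/12) = +0.138013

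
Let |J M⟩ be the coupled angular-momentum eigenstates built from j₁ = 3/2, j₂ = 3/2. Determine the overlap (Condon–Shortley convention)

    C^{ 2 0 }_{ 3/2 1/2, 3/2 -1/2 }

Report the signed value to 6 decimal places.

triangle: 1!·2!·2!/6! = 4/720
(j±m)!: 2!·1!·1!·2!·2!·2! = 16
prefactor² = (2J+1)·Δ·N² = 4/9
  k=0: +1/(0!·1!·1!·1!·1!·1!) = 1
  k=1: −1/(1!·0!·0!·0!·2!·2!) = -1/4
Σ = 3/4  ⇒  CG² = 4/9·3/4² = 1/4
CG = +√(1/4) = +0.500000

+0.500000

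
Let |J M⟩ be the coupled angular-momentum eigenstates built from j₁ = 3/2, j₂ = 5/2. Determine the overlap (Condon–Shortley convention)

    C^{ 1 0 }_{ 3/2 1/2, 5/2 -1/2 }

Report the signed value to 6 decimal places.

j₁+j₂−J=3  J+j₁−j₂=0  J−j₁+j₂=2  j₁+j₂+J+1=6
(j₁±m₁, j₂±m₂, J±M) = (2,1,2,3,1,1)
P² = 6/5
sum k=1..1:
  [1] −1/2 = -1/2
S = -1/2
C² = P²·S² = 3/10 ; C = -0.547723

−√(3/10) = -0.547723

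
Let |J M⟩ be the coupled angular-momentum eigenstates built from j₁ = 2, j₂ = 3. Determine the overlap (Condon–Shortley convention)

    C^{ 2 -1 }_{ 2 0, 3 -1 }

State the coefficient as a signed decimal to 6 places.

-0.377964  (= −√(1/7))

√[5·3!1!3!/8! · 2!2!2!4!1!3!] = √(36/7)
  +(−1)^1/∏(1,2,1,1,0,2)! = -1/4  (running -1/4)
  +(−1)^2/∏(2,1,0,0,1,3)! = 1/12  (running -1/6)
⟨..|..⟩ = √(36/7)·(-1/6) = -0.377964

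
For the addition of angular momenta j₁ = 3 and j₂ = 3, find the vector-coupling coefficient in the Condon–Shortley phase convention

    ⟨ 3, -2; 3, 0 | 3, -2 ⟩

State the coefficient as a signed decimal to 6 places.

triangle: 3!×3!×3!/10! = 216/3628800
(j±m)!: 1!×5!×3!×3!×1!×5! = 518400
prefactor² = (2J+1)×Δ×N² = 216
  k=2: +1/(2!×1!×3!×1!×0!×2!) = 1/24
  k=3: −1/(3!×0!×2!×0!×1!×3!) = -1/72
Σ = 1/36  ⇒  CG² = 216×1/36² = 1/6
CG = +√(1/6) = +0.408248

+0.408248  (= +√(1/6))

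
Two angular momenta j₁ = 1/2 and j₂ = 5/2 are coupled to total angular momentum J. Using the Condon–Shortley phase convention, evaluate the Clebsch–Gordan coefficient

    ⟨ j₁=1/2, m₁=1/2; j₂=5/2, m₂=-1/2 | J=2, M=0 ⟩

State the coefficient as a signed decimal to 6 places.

+0.707107  (= +√(1/2))

triangle: 1!×0!×4!/6! = 24/720
(j±m)!: 1!×0!×2!×3!×2!×2! = 48
prefactor² = (2J+1)×Δ×N² = 8
  k=0: +1/(0!×1!×0!×2!×0!×2!) = 1/4
Σ = 1/4  ⇒  CG² = 8×1/4² = 1/2
CG = +√(1/2) = +0.707107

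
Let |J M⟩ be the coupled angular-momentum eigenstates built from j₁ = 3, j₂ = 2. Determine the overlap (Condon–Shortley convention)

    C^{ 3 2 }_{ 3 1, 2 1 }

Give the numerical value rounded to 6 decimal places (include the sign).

j₁+j₂−J=2  J+j₁−j₂=4  J−j₁+j₂=2  j₁+j₂+J+1=9
(j₁±m₁, j₂±m₂, J±M) = (4,2,3,1,5,1)
P² = 64
sum k=1..2:
  [1] −1/12 = -1/12
  [2] +1/48 = 1/48
S = -1/16
C² = P²·S² = 1/4 ; C = -0.500000

-0.500000  (= −√(1/4))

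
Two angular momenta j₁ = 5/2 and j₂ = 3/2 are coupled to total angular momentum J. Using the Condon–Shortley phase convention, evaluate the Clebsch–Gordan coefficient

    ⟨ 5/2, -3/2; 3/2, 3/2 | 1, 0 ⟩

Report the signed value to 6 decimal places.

j₁+j₂−J=3  J+j₁−j₂=2  J−j₁+j₂=0  j₁+j₂+J+1=6
(j₁±m₁, j₂±m₂, J±M) = (1,4,3,0,1,1)
P² = 36/5
sum k=3..3:
  [3] −1/6 = -1/6
S = -1/6
C² = P²·S² = 1/5 ; C = -0.447214

-0.447214  (= −√(1/5))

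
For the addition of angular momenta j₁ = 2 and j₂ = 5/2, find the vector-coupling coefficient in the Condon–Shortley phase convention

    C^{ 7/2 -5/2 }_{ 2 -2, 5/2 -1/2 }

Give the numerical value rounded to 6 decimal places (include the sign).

√[8·1!3!4!/9! · 0!4!2!3!1!6!] = √(4608/7)
  +(−1)^1/∏(1,0,3,1,0,3)! = -1/36  (running -1/36)
⟨..|..⟩ = √(4608/7)·(-1/36) = -0.712697

-0.712697  (= −√(32/63))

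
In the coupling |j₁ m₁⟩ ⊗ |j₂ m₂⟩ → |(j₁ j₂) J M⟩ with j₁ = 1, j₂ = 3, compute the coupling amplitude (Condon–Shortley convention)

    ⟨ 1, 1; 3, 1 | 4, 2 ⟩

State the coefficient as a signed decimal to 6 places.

triangle: 0!*2!*6!/9! = 1440/362880
(j±m)!: 2!*0!*4!*2!*6!*2! = 138240
prefactor² = (2J+1)*Δ*N² = 34560/7
  k=0: +1/(0!*0!*0!*4!*2!*2!) = 1/96
Σ = 1/96  ⇒  CG² = 34560/7*1/96² = 15/28
CG = +√(15/28) = +0.731925

+√(15/28) ≈ +0.731925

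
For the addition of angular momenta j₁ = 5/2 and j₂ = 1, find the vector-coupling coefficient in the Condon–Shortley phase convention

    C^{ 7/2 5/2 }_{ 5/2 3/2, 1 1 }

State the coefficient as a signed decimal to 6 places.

+0.845154

j₁+j₂−J=0  J+j₁−j₂=5  J−j₁+j₂=2  j₁+j₂+J+1=8
(j₁±m₁, j₂±m₂, J±M) = (4,1,2,0,6,1)
P² = 11520/7
sum k=0..0:
  [0] +1/48 = 1/48
S = 1/48
C² = P²·S² = 5/7 ; C = +0.845154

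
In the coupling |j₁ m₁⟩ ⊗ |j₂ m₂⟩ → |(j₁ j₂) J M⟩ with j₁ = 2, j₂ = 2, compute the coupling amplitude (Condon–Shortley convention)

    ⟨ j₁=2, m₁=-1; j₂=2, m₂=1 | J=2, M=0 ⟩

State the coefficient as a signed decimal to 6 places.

+√(1/14) = +0.267261

√[5·2!2!2!/7! · 1!3!3!1!2!2!] = √(8/7)
  +(−1)^1/∏(1,1,2,2,0,0)! = -1/4  (running -1/4)
  +(−1)^2/∏(2,0,1,1,1,1)! = 1/2  (running 1/4)
⟨..|..⟩ = √(8/7)·(1/4) = +0.267261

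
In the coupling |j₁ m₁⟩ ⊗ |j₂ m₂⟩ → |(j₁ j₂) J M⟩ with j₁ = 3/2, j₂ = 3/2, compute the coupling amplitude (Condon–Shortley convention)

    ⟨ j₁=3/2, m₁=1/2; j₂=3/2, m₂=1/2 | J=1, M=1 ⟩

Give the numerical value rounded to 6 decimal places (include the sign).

j₁+j₂−J=2  J+j₁−j₂=1  J−j₁+j₂=1  j₁+j₂+J+1=5
(j₁±m₁, j₂±m₂, J±M) = (2,1,2,1,2,0)
P² = 2/5
sum k=1..1:
  [1] −1/1 = -1
S = -1
C² = P²·S² = 2/5 ; C = -0.632456

−√(2/5) = -0.632456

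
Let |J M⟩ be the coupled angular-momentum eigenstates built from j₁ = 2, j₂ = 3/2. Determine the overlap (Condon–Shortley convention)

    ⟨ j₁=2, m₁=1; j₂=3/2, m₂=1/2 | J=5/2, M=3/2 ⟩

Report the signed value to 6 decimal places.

+0.169031

j₁+j₂−J=1  J+j₁−j₂=3  J−j₁+j₂=2  j₁+j₂+J+1=7
(j₁±m₁, j₂±m₂, J±M) = (3,1,2,1,4,1)
P² = 144/35
sum k=0..1:
  [0] +1/4 = 1/4
  [1] −1/6 = -1/6
S = 1/12
C² = P²·S² = 1/35 ; C = +0.169031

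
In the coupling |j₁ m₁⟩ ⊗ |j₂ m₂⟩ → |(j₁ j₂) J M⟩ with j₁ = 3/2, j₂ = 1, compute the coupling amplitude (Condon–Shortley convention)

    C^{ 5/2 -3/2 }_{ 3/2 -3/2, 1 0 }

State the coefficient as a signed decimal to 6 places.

j₁+j₂−J=0  J+j₁−j₂=3  J−j₁+j₂=2  j₁+j₂+J+1=6
(j₁±m₁, j₂±m₂, J±M) = (0,3,1,1,1,4)
P² = 72/5
sum k=0..0:
  [0] +1/6 = 1/6
S = 1/6
C² = P²·S² = 2/5 ; C = +0.632456

+0.632456  (= +√(2/5))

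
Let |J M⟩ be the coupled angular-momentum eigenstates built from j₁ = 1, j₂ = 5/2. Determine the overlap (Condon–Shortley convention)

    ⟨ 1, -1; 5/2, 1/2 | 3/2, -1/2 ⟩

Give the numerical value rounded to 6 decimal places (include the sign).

triangle: 2!×0!×3!/6! = 12/720
(j±m)!: 0!×2!×3!×2!×1!×2! = 48
prefactor² = (2J+1)×Δ×N² = 16/5
  k=2: +1/(2!×0!×0!×1!×0!×2!) = 1/4
Σ = 1/4  ⇒  CG² = 16/5×1/4² = 1/5
CG = +√(1/5) = +0.447214

+√(1/5) ≈ +0.447214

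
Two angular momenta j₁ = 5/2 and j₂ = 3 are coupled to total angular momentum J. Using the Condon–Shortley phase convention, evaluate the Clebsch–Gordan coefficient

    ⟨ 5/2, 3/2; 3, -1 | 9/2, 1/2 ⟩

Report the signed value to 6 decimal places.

+0.594588

√[10·1!4!5!/11! · 4!1!2!4!5!4!] = √(184320/77)
  +(−1)^0/∏(0,1,1,2,3,3)! = 1/72  (running 1/72)
  +(−1)^1/∏(1,0,0,1,4,4)! = -1/576  (running 7/576)
⟨..|..⟩ = √(184320/77)·(7/576) = +0.594588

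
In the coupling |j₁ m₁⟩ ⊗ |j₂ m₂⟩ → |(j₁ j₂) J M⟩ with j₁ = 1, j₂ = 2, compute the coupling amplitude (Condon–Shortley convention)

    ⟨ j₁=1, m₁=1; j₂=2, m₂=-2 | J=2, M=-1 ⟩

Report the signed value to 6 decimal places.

+√(1/3) ≈ +0.577350

triangle: 1!×1!×3!/6! = 6/720
(j±m)!: 2!×0!×0!×4!×1!×3! = 288
prefactor² = (2J+1)×Δ×N² = 12
  k=0: +1/(0!×1!×0!×0!×1!×3!) = 1/6
Σ = 1/6  ⇒  CG² = 12×1/6² = 1/3
CG = +√(1/3) = +0.577350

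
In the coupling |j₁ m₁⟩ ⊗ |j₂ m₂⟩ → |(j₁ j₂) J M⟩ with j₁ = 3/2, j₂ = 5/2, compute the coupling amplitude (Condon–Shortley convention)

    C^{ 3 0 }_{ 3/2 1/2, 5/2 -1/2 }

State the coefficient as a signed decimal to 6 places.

+0.447214

triangle: 1!*2!*4!/8! = 48/40320
(j±m)!: 2!*1!*2!*3!*3!*3! = 864
prefactor² = (2J+1)*Δ*N² = 36/5
  k=0: +1/(0!*1!*1!*2!*1!*2!) = 1/4
  k=1: −1/(1!*0!*0!*1!*2!*3!) = -1/12
Σ = 1/6  ⇒  CG² = 36/5*1/6² = 1/5
CG = +√(1/5) = +0.447214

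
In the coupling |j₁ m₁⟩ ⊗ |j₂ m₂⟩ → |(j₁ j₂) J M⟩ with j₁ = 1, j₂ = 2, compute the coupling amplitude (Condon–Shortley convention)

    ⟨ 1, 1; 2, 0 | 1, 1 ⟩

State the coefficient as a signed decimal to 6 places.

triangle: 2!·0!·2!/5! = 4/120
(j±m)!: 2!·0!·2!·2!·2!·0! = 16
prefactor² = (2J+1)·Δ·N² = 8/5
  k=0: +1/(0!·2!·0!·2!·0!·0!) = 1/4
Σ = 1/4  ⇒  CG² = 8/5·1/4² = 1/10
CG = +√(1/10) = +0.316228

+0.316228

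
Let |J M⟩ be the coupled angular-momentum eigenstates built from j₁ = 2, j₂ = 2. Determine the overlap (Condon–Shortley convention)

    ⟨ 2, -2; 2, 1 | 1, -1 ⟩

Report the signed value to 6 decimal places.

-0.447214  (= −√(1/5))

j₁+j₂−J=3  J+j₁−j₂=1  J−j₁+j₂=1  j₁+j₂+J+1=6
(j₁±m₁, j₂±m₂, J±M) = (0,4,3,1,0,2)
P² = 36/5
sum k=3..3:
  [3] −1/6 = -1/6
S = -1/6
C² = P²·S² = 1/5 ; C = -0.447214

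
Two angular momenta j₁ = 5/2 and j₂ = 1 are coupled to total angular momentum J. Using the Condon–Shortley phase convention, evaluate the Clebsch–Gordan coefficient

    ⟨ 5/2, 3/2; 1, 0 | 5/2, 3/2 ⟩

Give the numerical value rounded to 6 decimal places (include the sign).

√[6·1!4!1!/7! · 4!1!1!1!4!1!] = √(576/35)
  +(−1)^0/∏(0,1,1,1,3,0)! = 1/6  (running 1/6)
  +(−1)^1/∏(1,0,0,0,4,1)! = -1/24  (running 1/8)
⟨..|..⟩ = √(576/35)·(1/8) = +0.507093

+√(9/35) = +0.507093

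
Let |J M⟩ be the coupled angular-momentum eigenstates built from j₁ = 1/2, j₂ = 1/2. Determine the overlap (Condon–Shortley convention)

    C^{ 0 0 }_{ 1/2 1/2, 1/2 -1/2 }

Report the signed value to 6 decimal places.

√[1·1!0!0!/2! · 1!0!0!1!0!0!] = √(1/2)
  +(−1)^0/∏(0,1,0,0,0,0)! = 1  (running 1)
⟨..|..⟩ = √(1/2)·(1) = +0.707107

+0.707107  (= +√(1/2))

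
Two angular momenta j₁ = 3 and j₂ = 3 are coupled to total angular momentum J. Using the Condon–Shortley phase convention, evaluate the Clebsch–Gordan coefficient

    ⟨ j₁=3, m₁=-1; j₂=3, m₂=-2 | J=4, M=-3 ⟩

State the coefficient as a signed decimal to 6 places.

-0.301511

j₁+j₂−J=2  J+j₁−j₂=4  J−j₁+j₂=4  j₁+j₂+J+1=11
(j₁±m₁, j₂±m₂, J±M) = (2,4,1,5,1,7)
P² = 82944/11
sum k=0..1:
  [0] +1/288 = 1/288
  [1] −1/144 = -1/144
S = -1/288
C² = P²·S² = 1/11 ; C = -0.301511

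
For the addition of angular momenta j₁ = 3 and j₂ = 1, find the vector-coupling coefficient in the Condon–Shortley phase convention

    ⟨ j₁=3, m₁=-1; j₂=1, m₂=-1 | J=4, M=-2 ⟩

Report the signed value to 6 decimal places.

j₁+j₂−J=0  J+j₁−j₂=6  J−j₁+j₂=2  j₁+j₂+J+1=9
(j₁±m₁, j₂±m₂, J±M) = (2,4,0,2,2,6)
P² = 34560/7
sum k=0..0:
  [0] +1/96 = 1/96
S = 1/96
C² = P²·S² = 15/28 ; C = +0.731925

+0.731925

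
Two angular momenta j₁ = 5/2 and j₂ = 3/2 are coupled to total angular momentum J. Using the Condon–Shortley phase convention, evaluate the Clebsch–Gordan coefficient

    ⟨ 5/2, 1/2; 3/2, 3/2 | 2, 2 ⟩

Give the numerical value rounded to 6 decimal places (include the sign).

j₁+j₂−J=2  J+j₁−j₂=3  J−j₁+j₂=1  j₁+j₂+J+1=7
(j₁±m₁, j₂±m₂, J±M) = (3,2,3,0,4,0)
P² = 144/7
sum k=2..2:
  [2] +1/12 = 1/12
S = 1/12
C² = P²·S² = 1/7 ; C = +0.377964

+√(1/7) = +0.377964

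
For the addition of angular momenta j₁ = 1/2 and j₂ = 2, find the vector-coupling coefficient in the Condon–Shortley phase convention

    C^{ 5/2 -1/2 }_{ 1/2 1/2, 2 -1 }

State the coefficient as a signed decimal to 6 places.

j₁+j₂−J=0  J+j₁−j₂=1  J−j₁+j₂=4  j₁+j₂+J+1=6
(j₁±m₁, j₂±m₂, J±M) = (1,0,1,3,2,3)
P² = 72/5
sum k=0..0:
  [0] +1/6 = 1/6
S = 1/6
C² = P²·S² = 2/5 ; C = +0.632456

+0.632456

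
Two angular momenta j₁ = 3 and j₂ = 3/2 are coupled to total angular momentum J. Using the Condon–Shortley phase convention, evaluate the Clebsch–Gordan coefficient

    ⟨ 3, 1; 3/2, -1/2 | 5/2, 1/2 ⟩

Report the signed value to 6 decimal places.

−√(1/70) ≈ -0.119523

triangle: 2!·4!·1!/8! = 48/40320
(j±m)!: 4!·2!·1!·2!·3!·2! = 1152
prefactor² = (2J+1)·Δ·N² = 288/35
  k=0: +1/(0!·2!·2!·1!·2!·0!) = 1/8
  k=1: −1/(1!·1!·1!·0!·3!·1!) = -1/6
Σ = -1/24  ⇒  CG² = 288/35·(-1/24)² = 1/70
CG = −√(1/70) = -0.119523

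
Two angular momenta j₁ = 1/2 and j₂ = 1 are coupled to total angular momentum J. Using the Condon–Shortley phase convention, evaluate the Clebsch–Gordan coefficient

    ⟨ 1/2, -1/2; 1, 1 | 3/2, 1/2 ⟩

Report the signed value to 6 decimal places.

triangle: 0!·1!·2!/4! = 2/24
(j±m)!: 0!·1!·2!·0!·2!·1! = 4
prefactor² = (2J+1)·Δ·N² = 4/3
  k=0: +1/(0!·0!·1!·2!·0!·0!) = 1/2
Σ = 1/2  ⇒  CG² = 4/3·1/2² = 1/3
CG = +√(1/3) = +0.577350

+√(1/3) = +0.577350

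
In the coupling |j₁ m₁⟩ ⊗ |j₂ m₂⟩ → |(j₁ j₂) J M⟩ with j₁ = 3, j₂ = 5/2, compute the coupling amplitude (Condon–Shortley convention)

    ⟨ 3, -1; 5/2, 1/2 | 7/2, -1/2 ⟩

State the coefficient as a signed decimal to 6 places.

−√(1/63) = -0.125988

j₁+j₂−J=2  J+j₁−j₂=4  J−j₁+j₂=3  j₁+j₂+J+1=10
(j₁±m₁, j₂±m₂, J±M) = (2,4,3,2,3,4)
P² = 9216/175
sum k=0..2:
  [0] +1/288 = 1/288
  [1] −1/12 = -1/12
  [2] +1/16 = 1/16
S = -5/288
C² = P²·S² = 1/63 ; C = -0.125988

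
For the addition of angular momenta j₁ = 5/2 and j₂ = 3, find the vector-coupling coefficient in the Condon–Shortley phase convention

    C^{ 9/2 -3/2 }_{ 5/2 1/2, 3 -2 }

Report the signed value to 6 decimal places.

+0.604815

triangle: 1!×4!×5!/11! = 2880/39916800
(j±m)!: 3!×2!×1!×5!×3!×6! = 6220800
prefactor² = (2J+1)×Δ×N² = 345600/77
  k=0: +1/(0!×1!×2!×1!×2!×4!) = 1/96
  k=1: −1/(1!×0!×1!×0!×3!×5!) = -1/720
Σ = 13/1440  ⇒  CG² = 345600/77×13/1440² = 169/462
CG = +√(169/462) = +0.604815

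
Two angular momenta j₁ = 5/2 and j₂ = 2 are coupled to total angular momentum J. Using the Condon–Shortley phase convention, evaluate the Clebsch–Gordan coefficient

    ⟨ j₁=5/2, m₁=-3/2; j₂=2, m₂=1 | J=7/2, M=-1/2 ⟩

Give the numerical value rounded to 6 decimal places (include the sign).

−√(121/315) = -0.619780

√[8·1!4!3!/9! · 1!4!3!1!3!4!] = √(2304/35)
  +(−1)^0/∏(0,1,4,3,0,0)! = 1/144  (running 1/144)
  +(−1)^1/∏(1,0,3,2,1,1)! = -1/12  (running -11/144)
⟨..|..⟩ = √(2304/35)·(-11/144) = -0.619780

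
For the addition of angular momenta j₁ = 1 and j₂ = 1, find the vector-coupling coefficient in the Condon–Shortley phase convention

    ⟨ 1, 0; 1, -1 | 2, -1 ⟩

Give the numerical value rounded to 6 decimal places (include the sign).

j₁+j₂−J=0  J+j₁−j₂=2  J−j₁+j₂=2  j₁+j₂+J+1=5
(j₁±m₁, j₂±m₂, J±M) = (1,1,0,2,1,3)
P² = 2
sum k=0..0:
  [0] +1/2 = 1/2
S = 1/2
C² = P²·S² = 1/2 ; C = +0.707107

+√(1/2) ≈ +0.707107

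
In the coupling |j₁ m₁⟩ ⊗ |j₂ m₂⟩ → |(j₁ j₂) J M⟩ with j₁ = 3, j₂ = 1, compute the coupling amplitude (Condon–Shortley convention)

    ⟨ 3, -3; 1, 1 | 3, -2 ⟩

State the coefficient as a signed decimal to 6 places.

√[7·1!5!1!/8! · 0!6!2!0!1!5!] = √(3600)
  +(−1)^1/∏(1,0,5,1,0,0)! = -1/120  (running -1/120)
⟨..|..⟩ = √(3600)·(-1/120) = -0.500000

−√(1/4) ≈ -0.500000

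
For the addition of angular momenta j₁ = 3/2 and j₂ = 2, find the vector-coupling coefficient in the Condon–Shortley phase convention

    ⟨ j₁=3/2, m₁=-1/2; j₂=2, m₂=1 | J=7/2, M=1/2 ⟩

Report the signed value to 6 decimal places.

+√(12/35) = +0.585540

j₁+j₂−J=0  J+j₁−j₂=3  J−j₁+j₂=4  j₁+j₂+J+1=8
(j₁±m₁, j₂±m₂, J±M) = (1,2,3,1,4,3)
P² = 1728/35
sum k=0..0:
  [0] +1/12 = 1/12
S = 1/12
C² = P²·S² = 12/35 ; C = +0.585540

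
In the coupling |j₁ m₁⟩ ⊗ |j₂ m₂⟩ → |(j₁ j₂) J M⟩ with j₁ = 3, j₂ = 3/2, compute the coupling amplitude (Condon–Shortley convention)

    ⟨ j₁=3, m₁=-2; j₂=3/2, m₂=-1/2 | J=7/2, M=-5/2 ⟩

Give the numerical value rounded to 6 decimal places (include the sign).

j₁+j₂−J=1  J+j₁−j₂=5  J−j₁+j₂=2  j₁+j₂+J+1=9
(j₁±m₁, j₂±m₂, J±M) = (1,5,1,2,1,6)
P² = 6400/7
sum k=0..1:
  [0] +1/120 = 1/120
  [1] −1/48 = -1/48
S = -1/80
C² = P²·S² = 1/7 ; C = -0.377964

−√(1/7) ≈ -0.377964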